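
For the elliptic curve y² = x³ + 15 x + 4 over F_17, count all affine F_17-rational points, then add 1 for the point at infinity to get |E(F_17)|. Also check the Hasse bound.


Affine points = {(0, 2), (0, 15), (2, 5), (2, 12), (3, 5), (3, 12), (4, 3), (4, 14), (5, 0), (6, 2), (6, 15), (9, 1), (9, 16), (10, 7), (10, 10), (11, 2), (11, 15), (12, 5), (12, 12), (13, 4), (13, 13), (14, 0), (15, 0)}; affine count = 23; |E(F_17)| = 24.

Discriminant check: Δ ∝ 4a³ + 27b² = 4·15³ + 27·4² = 4·3375 + 27·16 ≡ 9 (mod 17). Nonzero ⇒ E is nonsingular.
For each x ∈ F_17, compute rhs = x³ + 15·x + 4 mod 17, then count y ∈ F_17 with y² ≡ rhs.
  x = 0: rhs = 4, matching y values: 2, 15 (2 points).
  x = 1: rhs = 3, matching y values: none (0 points).
  x = 2: rhs = 8, matching y values: 5, 12 (2 points).
  x = 3: rhs = 8, matching y values: 5, 12 (2 points).
  x = 4: rhs = 9, matching y values: 3, 14 (2 points).
  x = 5: rhs = 0, matching y values: 0 (1 points).
  x = 6: rhs = 4, matching y values: 2, 15 (2 points).
  x = 7: rhs = 10, matching y values: none (0 points).
  x = 8: rhs = 7, matching y values: none (0 points).
  x = 9: rhs = 1, matching y values: 1, 16 (2 points).
  x = 10: rhs = 15, matching y values: 7, 10 (2 points).
  x = 11: rhs = 4, matching y values: 2, 15 (2 points).
  x = 12: rhs = 8, matching y values: 5, 12 (2 points).
  x = 13: rhs = 16, matching y values: 4, 13 (2 points).
  x = 14: rhs = 0, matching y values: 0 (1 points).
  x = 15: rhs = 0, matching y values: 0 (1 points).
  x = 16: rhs = 5, matching y values: none (0 points).
Total affine count: 23.
Full point count |E(F_17)| = 23 + 1 = 24.
Hasse bound: |24 − (17+1)| = |6| = 6 ≤ 2√17 ≈ 8.2462 ✓.


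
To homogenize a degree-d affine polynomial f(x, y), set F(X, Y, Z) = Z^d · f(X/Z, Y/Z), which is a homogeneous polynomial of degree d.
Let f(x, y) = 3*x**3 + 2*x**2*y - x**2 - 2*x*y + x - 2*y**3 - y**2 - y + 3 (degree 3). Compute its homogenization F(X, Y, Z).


F(X, Y, Z) = 3*X**3 + 2*X**2*Y - X**2*Z - 2*X*Y*Z + X*Z**2 - 2*Y**3 - Y**2*Z - Y*Z**2 + 3*Z**3

deg(f) = 3.
Substitute x = X/Z, y = Y/Z into f, then multiply by Z^3.
  monomial 3·x^3·y^0 ↦ 3·X^3·Y^0·Z^0.
  monomial 2·x^2·y^1 ↦ 2·X^2·Y^1·Z^0.
  monomial -1·x^2·y^0 ↦ -1·X^2·Y^0·Z^1.
  monomial -2·x^1·y^1 ↦ -2·X^1·Y^1·Z^1.
  monomial 1·x^1·y^0 ↦ 1·X^1·Y^0·Z^2.
  monomial -2·x^0·y^3 ↦ -2·X^0·Y^3·Z^0.
  monomial -1·x^0·y^2 ↦ -1·X^0·Y^2·Z^1.
  monomial -1·x^0·y^1 ↦ -1·X^0·Y^1·Z^2.
  monomial 3·x^0·y^0 ↦ 3·X^0·Y^0·Z^3.
Collecting: F(X, Y, Z) = 3*X**3 + 2*X**2*Y - X**2*Z - 2*X*Y*Z + X*Z**2 - 2*Y**3 - Y**2*Z - Y*Z**2 + 3*Z**3.


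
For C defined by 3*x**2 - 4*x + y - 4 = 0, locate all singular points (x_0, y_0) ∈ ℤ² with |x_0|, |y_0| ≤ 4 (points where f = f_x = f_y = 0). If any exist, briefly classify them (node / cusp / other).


No singular points in the scanned grid; C is smooth there.

Compute partial derivatives:
  f_x = 6*x - 4.
  f_y = 1.
f_y = 1 is a nonzero constant, so f_y never vanishes: no point (x, y) can satisfy f = f_x = f_y = 0. In particular no (x, y) ∈ {−4, ..., 4}² is singular; the curve is smooth.


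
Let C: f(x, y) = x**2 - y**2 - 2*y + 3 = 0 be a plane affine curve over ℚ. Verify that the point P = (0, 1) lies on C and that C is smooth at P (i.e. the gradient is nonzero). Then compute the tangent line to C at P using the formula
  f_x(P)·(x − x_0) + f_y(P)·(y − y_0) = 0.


Tangent line at P: 4 - 4*y = 0.

Step 1: f(0, 1) = 0, so P lies on C.
Step 2: partial derivatives
  f_x(x, y) = 2*x, f_y(x, y) = -2*y - 2.
  f_x(P) = 0, f_y(P) = -4 (gradient nonzero, so P is smooth).
Step 3: tangent line at P: 0·(x − 0) + -4·(y − 1) = 0.
Expanding: 4 - 4*y = 0.


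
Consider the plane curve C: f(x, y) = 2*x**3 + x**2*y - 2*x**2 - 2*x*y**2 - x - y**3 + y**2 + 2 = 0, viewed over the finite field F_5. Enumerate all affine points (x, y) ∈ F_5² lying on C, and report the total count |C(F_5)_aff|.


Affine F_5-points: {(1, 1), (1, 4), (3, 0), (3, 2), (3, 3), (4, 2)}; count = 6.

For each of the 25 pairs (x, y) ∈ F_5², evaluate f(x, y) mod 5. Record the zeros.
  x = 0: [0↦2, 1↦2, 2↦3, 3↦4, 4↦4]  zeros at y ∈ ∅
  x = 1: [0↦1, 1↦0, 2↦1, 3↦3, 4↦0]  zeros at y ∈ {1, 4}
  x = 2: [0↦3, 1↦3, 2↦1, 3↦1, 4↦2]  zeros at y ∈ ∅
  x = 3: [0↦0, 1↦3, 2↦0, 3↦0, 4↦2]  zeros at y ∈ {0, 2, 3}
  x = 4: [0↦4, 1↦2, 2↦0, 3↦2, 4↦2]  zeros at y ∈ {2}
Collecting zeros: affine points = {(1, 1), (1, 4), (3, 0), (3, 2), (3, 3), (4, 2)}.
Total count |C(F_5)_aff| = 6.


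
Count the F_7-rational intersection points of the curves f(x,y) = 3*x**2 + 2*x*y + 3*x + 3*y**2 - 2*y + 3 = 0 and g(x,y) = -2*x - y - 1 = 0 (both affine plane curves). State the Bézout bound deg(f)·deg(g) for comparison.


Common zeros: {(4, 5)}; count = 1; Bézout bound = 2.

deg(f) = 2, deg(g) = 1, so Bézout bound = 2.
Scan x ∈ F_7. For each x, list the y ∈ F_7 with f(x, y) ≡ 0 and those with g(x, y) ≡ 0 (mod 7); the common zeros in that column are the intersection.
  x = 0: f ≡ 0 at y ∈ ∅; g ≡ 0 at y ∈ {6}; common: ∅.
  x = 1: f ≡ 0 at y ∈ {2, 5}; g ≡ 0 at y ∈ {4}; common: ∅.
  x = 2: f ≡ 0 at y ∈ {0, 4}; g ≡ 0 at y ∈ {2}; common: ∅.
  x = 3: f ≡ 0 at y ∈ ∅; g ≡ 0 at y ∈ {0}; common: ∅.
  x = 4: f ≡ 0 at y ∈ {0, 5}; g ≡ 0 at y ∈ {5}; common: {5}.
  x = 5: f ≡ 0 at y ∈ ∅; g ≡ 0 at y ∈ {3}; common: ∅.
  x = 6: f ≡ 0 at y ∈ {2, 4}; g ≡ 0 at y ∈ {1}; common: ∅.
Collecting: common zeros = {(4, 5)}, so the count is 1.
Comparison with the Bézout bound: 1 ≤ 2 = deg(f)·deg(g), as expected for curves with no common component (the affine F_7-count falls short of the bound because intersections may lie at infinity, over extension fields, or carry multiplicity).


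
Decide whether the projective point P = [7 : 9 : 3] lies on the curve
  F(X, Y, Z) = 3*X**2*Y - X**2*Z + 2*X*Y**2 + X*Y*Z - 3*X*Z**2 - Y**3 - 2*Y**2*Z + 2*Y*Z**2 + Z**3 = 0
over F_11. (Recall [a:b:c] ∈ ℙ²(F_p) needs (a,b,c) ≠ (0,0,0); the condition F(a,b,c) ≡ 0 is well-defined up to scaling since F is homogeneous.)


F(7,9,3) ≡ 8 (mod 11); P is NOT on the curve.

Evaluate F(7, 9, 3) term-by-term (mod 11).
  3*X**2*Y ↦ 3·49·9·1 = 1323
  -X**2*Z ↦ -1·49·1·3 = -147
  2*X*Y**2 ↦ 2·7·81·1 = 1134
  X*Y*Z ↦ 1·7·9·3 = 189
  -3*X*Z**2 ↦ -3·7·1·9 = -189
  -Y**3 ↦ -1·1·729·1 = -729
  -2*Y**2*Z ↦ -2·1·81·3 = -486
  2*Y*Z**2 ↦ 2·1·9·9 = 162
  Z**3 ↦ 1·1·1·27 = 27
Sum: F(7, 9, 3) = (1323) + (-147) + (1134) + (189) + (-189) + (-729) + (-486) + (162) + (27) = 1284.
Reducing mod 11: 1284 ≡ 8 (mod 11).
Since F(a, b, c) ≡ 8 ≠ 0 (mod 11), P does NOT lie on the curve.


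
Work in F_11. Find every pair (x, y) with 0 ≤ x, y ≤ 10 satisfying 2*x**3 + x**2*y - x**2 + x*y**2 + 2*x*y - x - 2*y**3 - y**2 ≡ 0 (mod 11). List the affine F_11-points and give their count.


Affine F_11-points: {(0, 0), (0, 5), (1, 0), (2, 3), (4, 9), (5, 0), (6, 9), (7, 6), (8, 9), (9, 3), (10, 3)}; count = 11.

For each of the 121 pairs (x, y) ∈ F_11², evaluate f(x, y) mod 11. Record the zeros.
  x = 0: [0↦0, 1↦8, 2↦2, 3↦3, 4↦10, 5↦0, 6↦5, 7↦2, 8↦1, 9↦1, 10↦1]  zeros at y ∈ {0, 5}
  x = 1: [0↦0, 1↦1, 2↦1, 3↦10, 4↦5, 5↦7, 6↦4, 7↦6, 8↦1, 9↦10, 10↦10]  zeros at y ∈ {0}
  x = 2: [0↦10, 1↦6, 2↦3, 3↦0, 4↦7, 5↦1, 6↦3, 7↦1, 8↦5, 9↦3, 10↦5]  zeros at y ∈ {3}
  x = 3: [0↦9, 1↦2, 2↦9, 3↦7, 4↦6, 5↦5, 6↦3, 7↦10, 8↦3, 9↦3, 10↦9]  zeros at y ∈ ∅
  x = 4: [0↦9, 1↦1, 2↦9, 3↦10, 4↦3, 5↦9, 6↦5, 7↦1, 8↦7, 9↦0, 10↦1]  zeros at y ∈ {9}
  x = 5: [0↦0, 1↦4, 2↦4, 3↦10, 4↦10, 5↦3, 6↦10, 7↦8, 8↦7, 9↦6, 10↦4]  zeros at y ∈ {0}
  x = 6: [0↦5, 1↦1, 2↦6, 3↦8, 4↦6, 5↦10, 6↦8, 7↦10, 8↦4, 9↦0, 10↦8]  zeros at y ∈ {9}
  x = 7: [0↦3, 1↦4, 2↦5, 3↦5, 4↦3, 5↦9, 6↦0, 7↦8, 8↦10, 9↦5, 10↦3]  zeros at y ∈ {6}
  x = 8: [0↦6, 1↦3, 2↦2, 3↦2, 4↦2, 5↦1, 6↦9, 7↦3, 8↦4, 9↦0, 10↦1]  zeros at y ∈ {9}
  x = 9: [0↦4, 1↦10, 2↦9, 3↦0, 4↦4, 5↦9, 6↦3, 7↦7, 8↦9, 9↦8, 10↦3]  zeros at y ∈ {3}
  x = 10: [0↦9, 1↦4, 2↦5, 3↦0, 4↦10, 5↦1, 6↦5, 7↦10, 8↦4, 9↦8, 10↦10]  zeros at y ∈ {3}
Collecting zeros: affine points = {(0, 0), (0, 5), (1, 0), (2, 3), (4, 9), (5, 0), (6, 9), (7, 6), (8, 9), (9, 3), (10, 3)}.
Total count |C(F_11)_aff| = 11.


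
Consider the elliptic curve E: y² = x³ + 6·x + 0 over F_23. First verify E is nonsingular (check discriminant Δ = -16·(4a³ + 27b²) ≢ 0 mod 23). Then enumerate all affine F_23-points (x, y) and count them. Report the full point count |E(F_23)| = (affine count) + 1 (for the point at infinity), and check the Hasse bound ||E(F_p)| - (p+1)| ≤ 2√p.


Affine points = {(0, 0), (8, 10), (8, 13), (9, 1), (9, 22), (10, 5), (10, 18), (12, 11), (12, 12), (16, 11), (16, 12), (17, 1), (17, 22), (18, 11), (18, 12), (19, 2), (19, 21), (20, 1), (20, 22), (21, 7), (21, 16), (22, 4), (22, 19)}; affine count = 23; |E(F_23)| = 24.

Discriminant check: Δ ∝ 4a³ + 27b² = 4·6³ + 27·0² = 4·216 + 27·0 ≡ 13 (mod 23). Nonzero ⇒ E is nonsingular.
For each x ∈ F_23, compute rhs = x³ + 6·x + 0 mod 23, then count y ∈ F_23 with y² ≡ rhs.
  x = 0: rhs = 0, matching y values: 0 (1 points).
  x = 1: rhs = 7, matching y values: none (0 points).
  x = 2: rhs = 20, matching y values: none (0 points).
  x = 3: rhs = 22, matching y values: none (0 points).
  x = 4: rhs = 19, matching y values: none (0 points).
  x = 5: rhs = 17, matching y values: none (0 points).
  x = 6: rhs = 22, matching y values: none (0 points).
  x = 7: rhs = 17, matching y values: none (0 points).
  x = 8: rhs = 8, matching y values: 10, 13 (2 points).
  x = 9: rhs = 1, matching y values: 1, 22 (2 points).
  x = 10: rhs = 2, matching y values: 5, 18 (2 points).
  x = 11: rhs = 17, matching y values: none (0 points).
  x = 12: rhs = 6, matching y values: 11, 12 (2 points).
  x = 13: rhs = 21, matching y values: none (0 points).
  x = 14: rhs = 22, matching y values: none (0 points).
  x = 15: rhs = 15, matching y values: none (0 points).
  x = 16: rhs = 6, matching y values: 11, 12 (2 points).
  x = 17: rhs = 1, matching y values: 1, 22 (2 points).
  x = 18: rhs = 6, matching y values: 11, 12 (2 points).
  x = 19: rhs = 4, matching y values: 2, 21 (2 points).
  x = 20: rhs = 1, matching y values: 1, 22 (2 points).
  x = 21: rhs = 3, matching y values: 7, 16 (2 points).
  x = 22: rhs = 16, matching y values: 4, 19 (2 points).
Total affine count: 23.
Full point count |E(F_23)| = 23 + 1 = 24.
Hasse bound: |24 − (23+1)| = |0| = 0 ≤ 2√23 ≈ 9.5917 ✓.


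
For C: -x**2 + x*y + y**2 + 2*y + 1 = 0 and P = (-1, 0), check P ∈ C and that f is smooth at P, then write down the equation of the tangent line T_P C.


Tangent line at P: 2*x + y + 2 = 0.

Step 1: f(-1, 0) = 0, so P lies on C.
Step 2: partial derivatives
  f_x(x, y) = -2*x + y, f_y(x, y) = x + 2*y + 2.
  f_x(P) = 2, f_y(P) = 1 (gradient nonzero, so P is smooth).
Step 3: tangent line at P: 2·(x − -1) + 1·(y − 0) = 0.
Expanding: 2*x + y + 2 = 0.


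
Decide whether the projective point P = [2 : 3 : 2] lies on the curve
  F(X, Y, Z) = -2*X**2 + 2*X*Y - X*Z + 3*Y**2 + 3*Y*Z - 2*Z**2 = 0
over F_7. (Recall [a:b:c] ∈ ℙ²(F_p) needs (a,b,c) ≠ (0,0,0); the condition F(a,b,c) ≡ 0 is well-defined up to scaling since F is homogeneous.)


F(2,3,2) ≡ 2 (mod 7); P is NOT on the curve.

Evaluate F(2, 3, 2) term-by-term (mod 7).
  -2*X**2 ↦ -2·4·1·1 = -8
  2*X*Y ↦ 2·2·3·1 = 12
  -X*Z ↦ -1·2·1·2 = -4
  3*Y**2 ↦ 3·1·9·1 = 27
  3*Y*Z ↦ 3·1·3·2 = 18
  -2*Z**2 ↦ -2·1·1·4 = -8
Sum: F(2, 3, 2) = (-8) + (12) + (-4) + (27) + (18) + (-8) = 37.
Reducing mod 7: 37 ≡ 2 (mod 7).
Since F(a, b, c) ≡ 2 ≠ 0 (mod 7), P does NOT lie on the curve.


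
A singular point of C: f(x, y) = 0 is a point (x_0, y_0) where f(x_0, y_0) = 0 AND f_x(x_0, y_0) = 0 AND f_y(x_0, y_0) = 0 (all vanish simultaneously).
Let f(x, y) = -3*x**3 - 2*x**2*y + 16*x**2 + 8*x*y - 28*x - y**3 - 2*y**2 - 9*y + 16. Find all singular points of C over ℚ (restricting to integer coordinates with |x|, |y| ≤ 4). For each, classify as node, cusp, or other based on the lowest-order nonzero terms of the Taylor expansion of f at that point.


Singular points: {(2, -1)}; classification: cusp.

Compute partial derivatives:
  f_x = -9*x**2 - 4*x*y + 32*x + 8*y - 28.
  f_y = -2*x**2 + 8*x - 3*y**2 - 4*y - 9.
Scan x_0 ∈ {−4, ..., 4}. For each x_0, f_y(x_0, y) is a polynomial in y; find its integer roots y ∈ {−4, ..., 4}, then test f_x and f at those candidates.
  x = -4: f_y(-4, y) = -3*y**2 - 4*y - 73; no integer root y with |y| ≤ 4.
  x = -3: f_y(-3, y) = -3*y**2 - 4*y - 51; no integer root y with |y| ≤ 4.
  x = -2: f_y(-2, y) = -3*y**2 - 4*y - 33; no integer root y with |y| ≤ 4.
  x = -1: f_y(-1, y) = -3*y**2 - 4*y - 19; no integer root y with |y| ≤ 4.
  x = 0: f_y(0, y) = -3*y**2 - 4*y - 9; no integer root y with |y| ≤ 4.
  x = 1: f_y(1, y) = -3*y**2 - 4*y - 3; no integer root y with |y| ≤ 4.
  x = 2: f_y(2, y) = -3*y**2 - 4*y - 1; vanishes at y ∈ {-1}. (2, -1): f_x = 0, f = 0 — SINGULAR.
  x = 3: f_y(3, y) = -3*y**2 - 4*y - 3; no integer root y with |y| ≤ 4.
  x = 4: f_y(4, y) = -3*y**2 - 4*y - 9; no integer root y with |y| ≤ 4.
Only singular point on the grid: (2, -1).
Classify: substitute x = 2 + u, y = -1 + v and expand: f = -3*u**3 - 2*u**2*v - v**3 + v**2.
No constant or linear terms (consistent with a singular point). Quadratic part: v**2. Cubic part: -3*u**3 - 2*u**2*v - v**3.
The quadratic part v**2 is a perfect square, so there is a single (double) tangent line v = 0, i.e. y = -1. Restricting the cubic part to that line (v = 0) leaves -3*u**3 ≠ 0, so f is not divisible by v and the branch is v² ≈ 3*u**3 to lowest order — this is a cusp.
Classification: cusp.


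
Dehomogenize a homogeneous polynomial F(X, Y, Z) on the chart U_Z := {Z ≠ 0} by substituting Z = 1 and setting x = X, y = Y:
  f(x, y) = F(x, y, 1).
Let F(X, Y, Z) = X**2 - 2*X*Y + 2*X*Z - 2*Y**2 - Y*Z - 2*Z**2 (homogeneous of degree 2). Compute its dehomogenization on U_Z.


f(x, y) = x**2 - 2*x*y + 2*x - 2*y**2 - y - 2

On U_Z we set Z = 1. Each monomial c·X^i·Y^j·Z^k in F becomes c·x^i·y^j·1^k = c·x^i·y^j.
Substituting Z = 1: F(X, Y, 1) = x**2 - 2*x*y + 2*x - 2*y**2 - y - 2.
Note: deg(f) ≤ deg(F) = 2; strict inequality happens when F is divisible by Z (lost terms).


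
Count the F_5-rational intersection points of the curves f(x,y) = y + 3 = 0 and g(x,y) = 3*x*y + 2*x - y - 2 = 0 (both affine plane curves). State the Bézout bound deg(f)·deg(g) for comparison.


Common zeros: {(3, 2)}; count = 1; Bézout bound = 2.

deg(f) = 1, deg(g) = 2, so Bézout bound = 2.
Scan x ∈ F_5. For each x, list the y ∈ F_5 with f(x, y) ≡ 0 and those with g(x, y) ≡ 0 (mod 5); the common zeros in that column are the intersection.
  x = 0: f ≡ 0 at y ∈ {2}; g ≡ 0 at y ∈ {3}; common: ∅.
  x = 1: f ≡ 0 at y ∈ {2}; g ≡ 0 at y ∈ {0}; common: ∅.
  x = 2: f ≡ 0 at y ∈ {2}; g ≡ 0 at y ∈ ∅; common: ∅.
  x = 3: f ≡ 0 at y ∈ {2}; g ≡ 0 at y ∈ {2}; common: {2}.
  x = 4: f ≡ 0 at y ∈ {2}; g ≡ 0 at y ∈ {4}; common: ∅.
Collecting: common zeros = {(3, 2)}, so the count is 1.
Comparison with the Bézout bound: 1 ≤ 2 = deg(f)·deg(g), as expected for curves with no common component (the affine F_5-count falls short of the bound because intersections may lie at infinity, over extension fields, or carry multiplicity).


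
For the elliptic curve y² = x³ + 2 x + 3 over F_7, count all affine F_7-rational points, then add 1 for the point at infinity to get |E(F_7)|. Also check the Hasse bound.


Affine points = {(2, 1), (2, 6), (3, 1), (3, 6), (6, 0)}; affine count = 5; |E(F_7)| = 6.

Discriminant check: Δ ∝ 4a³ + 27b² = 4·2³ + 27·3² = 4·8 + 27·9 ≡ 2 (mod 7). Nonzero ⇒ E is nonsingular.
For each x ∈ F_7, compute rhs = x³ + 2·x + 3 mod 7, then count y ∈ F_7 with y² ≡ rhs.
  x = 0: rhs = 3, matching y values: none (0 points).
  x = 1: rhs = 6, matching y values: none (0 points).
  x = 2: rhs = 1, matching y values: 1, 6 (2 points).
  x = 3: rhs = 1, matching y values: 1, 6 (2 points).
  x = 4: rhs = 5, matching y values: none (0 points).
  x = 5: rhs = 5, matching y values: none (0 points).
  x = 6: rhs = 0, matching y values: 0 (1 points).
Total affine count: 5.
Full point count |E(F_7)| = 5 + 1 = 6.
Hasse bound: |6 − (7+1)| = |-2| = 2 ≤ 2√7 ≈ 5.2915 ✓.


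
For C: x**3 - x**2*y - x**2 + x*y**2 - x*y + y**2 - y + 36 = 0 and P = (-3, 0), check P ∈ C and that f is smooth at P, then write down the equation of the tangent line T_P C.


Tangent line at P: 33*x - 7*y + 99 = 0.

Step 1: f(-3, 0) = 0, so P lies on C.
Step 2: partial derivatives
  f_x(x, y) = 3*x**2 - 2*x*y - 2*x + y**2 - y, f_y(x, y) = -x**2 + 2*x*y - x + 2*y - 1.
  f_x(P) = 33, f_y(P) = -7 (gradient nonzero, so P is smooth).
Step 3: tangent line at P: 33·(x − -3) + -7·(y − 0) = 0.
Expanding: 33*x - 7*y + 99 = 0.


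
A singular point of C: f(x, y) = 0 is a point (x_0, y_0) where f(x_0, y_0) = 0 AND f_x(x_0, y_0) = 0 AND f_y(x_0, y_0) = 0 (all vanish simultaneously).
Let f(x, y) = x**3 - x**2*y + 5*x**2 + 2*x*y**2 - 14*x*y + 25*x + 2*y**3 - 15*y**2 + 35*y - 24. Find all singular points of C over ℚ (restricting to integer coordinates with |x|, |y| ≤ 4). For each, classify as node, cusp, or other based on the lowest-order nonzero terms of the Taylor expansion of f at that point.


Singular points: {(-1, 3)}; classification: node.

Compute partial derivatives:
  f_x = 3*x**2 - 2*x*y + 10*x + 2*y**2 - 14*y + 25.
  f_y = -x**2 + 4*x*y - 14*x + 6*y**2 - 30*y + 35.
Scan x_0 ∈ {−4, ..., 4}. For each x_0, f_y(x_0, y) is a polynomial in y; find its integer roots y ∈ {−4, ..., 4}, then test f_x and f at those candidates.
  x = -4: f_y(-4, y) = 6*y**2 - 46*y + 75; no integer root y with |y| ≤ 4.
  x = -3: f_y(-3, y) = 6*y**2 - 42*y + 68; no integer root y with |y| ≤ 4.
  x = -2: f_y(-2, y) = 6*y**2 - 38*y + 59; no integer root y with |y| ≤ 4.
  x = -1: f_y(-1, y) = 6*y**2 - 34*y + 48; vanishes at y ∈ {3}. (-1, 3): f_x = 0, f = 0 — SINGULAR.
  x = 0: f_y(0, y) = 6*y**2 - 30*y + 35; no integer root y with |y| ≤ 4.
  x = 1: f_y(1, y) = 6*y**2 - 26*y + 20; vanishes at y ∈ {1}. (1, 1): f_x = 24 ≠ 0.
  x = 2: f_y(2, y) = 6*y**2 - 22*y + 3; no integer root y with |y| ≤ 4.
  x = 3: f_y(3, y) = 6*y**2 - 18*y - 16; no integer root y with |y| ≤ 4.
  x = 4: f_y(4, y) = 6*y**2 - 14*y - 37; no integer root y with |y| ≤ 4.
Only singular point on the grid: (-1, 3).
Classify: substitute x = -1 + u, y = 3 + v and expand: f = u**3 - u**2*v - u**2 + 2*u*v**2 + 2*v**3 + v**2.
No constant or linear terms (consistent with a singular point). Quadratic part: -u**2 + v**2. Cubic part: u**3 - u**2*v + 2*u*v**2 + 2*v**3.
The quadratic part v**2 - u**2 = (v − u)(v + u) splits into two distinct linear factors, so there are two distinct tangent lines y − 3 = ±(x − -1) — this is a node (ordinary double point).
Classification: node.


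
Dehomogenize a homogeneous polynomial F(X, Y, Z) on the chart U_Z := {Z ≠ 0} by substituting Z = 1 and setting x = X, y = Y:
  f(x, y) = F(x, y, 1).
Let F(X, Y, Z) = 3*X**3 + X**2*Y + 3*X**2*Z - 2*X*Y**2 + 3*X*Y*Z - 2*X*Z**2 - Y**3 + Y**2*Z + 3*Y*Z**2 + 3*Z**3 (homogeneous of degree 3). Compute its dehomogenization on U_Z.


f(x, y) = 3*x**3 + x**2*y + 3*x**2 - 2*x*y**2 + 3*x*y - 2*x - y**3 + y**2 + 3*y + 3

On U_Z we set Z = 1. Each monomial c·X^i·Y^j·Z^k in F becomes c·x^i·y^j·1^k = c·x^i·y^j.
Substituting Z = 1: F(X, Y, 1) = 3*x**3 + x**2*y + 3*x**2 - 2*x*y**2 + 3*x*y - 2*x - y**3 + y**2 + 3*y + 3.
Note: deg(f) ≤ deg(F) = 3; strict inequality happens when F is divisible by Z (lost terms).


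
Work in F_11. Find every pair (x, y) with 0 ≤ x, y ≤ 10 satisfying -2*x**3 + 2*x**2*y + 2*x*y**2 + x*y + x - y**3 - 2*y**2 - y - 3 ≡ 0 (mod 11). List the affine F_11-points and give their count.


Affine F_11-points: {(0, 6), (0, 7), (1, 9), (4, 9), (5, 1), (6, 0), (6, 10), (7, 0), (8, 4), (9, 0), (9, 2), (9, 3), (10, 8)}; count = 13.

For each of the 121 pairs (x, y) ∈ F_11², evaluate f(x, y) mod 11. Record the zeros.
  x = 0: [0↦8, 1↦4, 2↦1, 3↦4, 4↦7, 5↦4, 6↦0, 7↦0, 8↦9, 9↦10, 10↦8]  zeros at y ∈ {6, 7}
  x = 1: [0↦7, 1↦8, 2↦3, 3↦8, 4↦6, 5↦2, 6↦1, 7↦8, 8↦6, 9↦0, 10↦6]  zeros at y ∈ {9}
  x = 2: [0↦5, 1↦4, 2↦1, 3↦1, 4↦9, 5↦8, 6↦3, 7↦10, 8↦1, 9↦3, 10↦10]  zeros at y ∈ ∅
  x = 3: [0↦1, 1↦2, 2↦5, 3↦4, 4↦4, 5↦10, 6↦5, 7↦5, 8↦4, 9↦7, 10↦8]  zeros at y ∈ ∅
  x = 4: [0↦5, 1↦1, 2↦3, 3↦5, 4↦1, 5↦7, 6↦6, 7↦3, 8↦3, 9↦0, 10↦10]  zeros at y ∈ {9}
  x = 5: [0↦5, 1↦0, 2↦5, 3↦3, 4↦10, 5↦9, 6↦5, 7↦3, 8↦8, 9↦3, 10↦4]  zeros at y ∈ {1}
  x = 6: [0↦0, 1↦9, 2↦10, 3↦8, 4↦8, 5↦4, 6↦1, 7↦4, 8↦7, 9↦4, 10↦0]  zeros at y ∈ {0, 10}
  x = 7: [0↦0, 1↦5, 2↦6, 3↦8, 4↦5, 5↦2, 6↦4, 7↦5, 8↦10, 9↦2, 10↦8]  zeros at y ∈ {0}
  x = 8: [0↦4, 1↦9, 2↦3, 3↦2, 4↦0, 5↦2, 6↦2, 7↦5, 8↦5, 9↦7, 10↦5]  zeros at y ∈ {4}
  x = 9: [0↦0, 1↦9, 2↦0, 3↦0, 4↦3, 5↦3, 6↦5, 7↦3, 8↦2, 9↦7, 10↦1]  zeros at y ∈ {0, 2, 3}
  x = 10: [0↦9, 1↦4, 2↦7, 3↦1, 4↦2, 5↦4, 6↦1, 7↦9, 8↦0, 9↦1, 10↦6]  zeros at y ∈ {8}
Collecting zeros: affine points = {(0, 6), (0, 7), (1, 9), (4, 9), (5, 1), (6, 0), (6, 10), (7, 0), (8, 4), (9, 0), (9, 2), (9, 3), (10, 8)}.
Total count |C(F_11)_aff| = 13.


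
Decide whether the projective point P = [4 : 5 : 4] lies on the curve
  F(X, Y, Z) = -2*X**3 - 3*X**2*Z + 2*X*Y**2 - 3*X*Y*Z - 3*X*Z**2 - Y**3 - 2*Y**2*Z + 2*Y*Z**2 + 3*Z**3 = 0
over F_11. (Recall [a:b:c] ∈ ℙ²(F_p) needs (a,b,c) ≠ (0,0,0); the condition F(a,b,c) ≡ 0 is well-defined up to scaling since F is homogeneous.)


F(4,5,4) ≡ 3 (mod 11); P is NOT on the curve.

Evaluate F(4, 5, 4) term-by-term (mod 11).
  -2*X**3 ↦ -2·64·1·1 = -128
  -3*X**2*Z ↦ -3·16·1·4 = -192
  2*X*Y**2 ↦ 2·4·25·1 = 200
  -3*X*Y*Z ↦ -3·4·5·4 = -240
  -3*X*Z**2 ↦ -3·4·1·16 = -192
  -Y**3 ↦ -1·1·125·1 = -125
  -2*Y**2*Z ↦ -2·1·25·4 = -200
  2*Y*Z**2 ↦ 2·1·5·16 = 160
  3*Z**3 ↦ 3·1·1·64 = 192
Sum: F(4, 5, 4) = (-128) + (-192) + (200) + (-240) + (-192) + (-125) + (-200) + (160) + (192) = -525.
Reducing mod 11: -525 ≡ 3 (mod 11).
Since F(a, b, c) ≡ 3 ≠ 0 (mod 11), P does NOT lie on the curve.


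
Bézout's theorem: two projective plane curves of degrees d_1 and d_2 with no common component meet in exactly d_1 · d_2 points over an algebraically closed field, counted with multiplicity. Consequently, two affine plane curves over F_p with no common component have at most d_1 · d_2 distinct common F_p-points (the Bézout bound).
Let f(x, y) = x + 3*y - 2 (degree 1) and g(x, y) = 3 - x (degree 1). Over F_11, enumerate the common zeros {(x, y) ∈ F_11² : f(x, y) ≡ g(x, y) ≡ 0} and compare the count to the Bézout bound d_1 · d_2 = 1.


Common zeros: {(3, 7)}; count = 1; Bézout bound = 1.

deg(f) = 1, deg(g) = 1, so Bézout bound = 1.
Scan x ∈ F_11. For each x, list the y ∈ F_11 with f(x, y) ≡ 0 and those with g(x, y) ≡ 0 (mod 11); the common zeros in that column are the intersection.
  x = 0: f ≡ 0 at y ∈ {8}; g ≡ 0 at y ∈ ∅; common: ∅.
  x = 1: f ≡ 0 at y ∈ {4}; g ≡ 0 at y ∈ ∅; common: ∅.
  x = 2: f ≡ 0 at y ∈ {0}; g ≡ 0 at y ∈ ∅; common: ∅.
  x = 3: f ≡ 0 at y ∈ {7}; g ≡ 0 at y ∈ {0, 1, 2, 3, 4, 5, 6, 7, 8, 9, 10}; common: {7}.
  x = 4: f ≡ 0 at y ∈ {3}; g ≡ 0 at y ∈ ∅; common: ∅.
  x = 5: f ≡ 0 at y ∈ {10}; g ≡ 0 at y ∈ ∅; common: ∅.
  x = 6: f ≡ 0 at y ∈ {6}; g ≡ 0 at y ∈ ∅; common: ∅.
  x = 7: f ≡ 0 at y ∈ {2}; g ≡ 0 at y ∈ ∅; common: ∅.
  x = 8: f ≡ 0 at y ∈ {9}; g ≡ 0 at y ∈ ∅; common: ∅.
  x = 9: f ≡ 0 at y ∈ {5}; g ≡ 0 at y ∈ ∅; common: ∅.
  x = 10: f ≡ 0 at y ∈ {1}; g ≡ 0 at y ∈ ∅; common: ∅.
Collecting: common zeros = {(3, 7)}, so the count is 1.
Comparison with the Bézout bound: 1 ≤ 1 = deg(f)·deg(g), as expected for curves with no common component (the bound is attained).


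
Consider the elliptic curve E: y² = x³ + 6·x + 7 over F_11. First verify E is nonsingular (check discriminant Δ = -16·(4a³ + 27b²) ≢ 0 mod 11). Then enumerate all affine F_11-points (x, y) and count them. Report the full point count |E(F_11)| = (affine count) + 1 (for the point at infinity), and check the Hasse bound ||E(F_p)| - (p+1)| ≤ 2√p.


Affine points = {(1, 5), (1, 6), (2, 4), (2, 7), (9, 3), (9, 8), (10, 0)}; affine count = 7; |E(F_11)| = 8.

Discriminant check: Δ ∝ 4a³ + 27b² = 4·6³ + 27·7² = 4·216 + 27·49 ≡ 9 (mod 11). Nonzero ⇒ E is nonsingular.
For each x ∈ F_11, compute rhs = x³ + 6·x + 7 mod 11, then count y ∈ F_11 with y² ≡ rhs.
  x = 0: rhs = 7, matching y values: none (0 points).
  x = 1: rhs = 3, matching y values: 5, 6 (2 points).
  x = 2: rhs = 5, matching y values: 4, 7 (2 points).
  x = 3: rhs = 8, matching y values: none (0 points).
  x = 4: rhs = 7, matching y values: none (0 points).
  x = 5: rhs = 8, matching y values: none (0 points).
  x = 6: rhs = 6, matching y values: none (0 points).
  x = 7: rhs = 7, matching y values: none (0 points).
  x = 8: rhs = 6, matching y values: none (0 points).
  x = 9: rhs = 9, matching y values: 3, 8 (2 points).
  x = 10: rhs = 0, matching y values: 0 (1 points).
Total affine count: 7.
Full point count |E(F_11)| = 7 + 1 = 8.
Hasse bound: |8 − (11+1)| = |-4| = 4 ≤ 2√11 ≈ 6.6332 ✓.


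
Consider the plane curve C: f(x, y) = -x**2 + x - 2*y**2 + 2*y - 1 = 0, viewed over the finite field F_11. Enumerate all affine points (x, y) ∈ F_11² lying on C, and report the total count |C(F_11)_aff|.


Affine F_11-points: {(3, 2), (3, 10), (5, 3), (5, 9), (6, 4), (6, 8), (7, 3), (7, 9), (9, 2), (9, 10)}; count = 10.

For each of the 121 pairs (x, y) ∈ F_11², evaluate f(x, y) mod 11. Record the zeros.
  x = 0: [0↦10, 1↦10, 2↦6, 3↦9, 4↦8, 5↦3, 6↦5, 7↦3, 8↦8, 9↦9, 10↦6]  zeros at y ∈ ∅
  x = 1: [0↦10, 1↦10, 2↦6, 3↦9, 4↦8, 5↦3, 6↦5, 7↦3, 8↦8, 9↦9, 10↦6]  zeros at y ∈ ∅
  x = 2: [0↦8, 1↦8, 2↦4, 3↦7, 4↦6, 5↦1, 6↦3, 7↦1, 8↦6, 9↦7, 10↦4]  zeros at y ∈ ∅
  x = 3: [0↦4, 1↦4, 2↦0, 3↦3, 4↦2, 5↦8, 6↦10, 7↦8, 8↦2, 9↦3, 10↦0]  zeros at y ∈ {2, 10}
  x = 4: [0↦9, 1↦9, 2↦5, 3↦8, 4↦7, 5↦2, 6↦4, 7↦2, 8↦7, 9↦8, 10↦5]  zeros at y ∈ ∅
  x = 5: [0↦1, 1↦1, 2↦8, 3↦0, 4↦10, 5↦5, 6↦7, 7↦5, 8↦10, 9↦0, 10↦8]  zeros at y ∈ {3, 9}
  x = 6: [0↦2, 1↦2, 2↦9, 3↦1, 4↦0, 5↦6, 6↦8, 7↦6, 8↦0, 9↦1, 10↦9]  zeros at y ∈ {4, 8}
  x = 7: [0↦1, 1↦1, 2↦8, 3↦0, 4↦10, 5↦5, 6↦7, 7↦5, 8↦10, 9↦0, 10↦8]  zeros at y ∈ {3, 9}
  x = 8: [0↦9, 1↦9, 2↦5, 3↦8, 4↦7, 5↦2, 6↦4, 7↦2, 8↦7, 9↦8, 10↦5]  zeros at y ∈ ∅
  x = 9: [0↦4, 1↦4, 2↦0, 3↦3, 4↦2, 5↦8, 6↦10, 7↦8, 8↦2, 9↦3, 10↦0]  zeros at y ∈ {2, 10}
  x = 10: [0↦8, 1↦8, 2↦4, 3↦7, 4↦6, 5↦1, 6↦3, 7↦1, 8↦6, 9↦7, 10↦4]  zeros at y ∈ ∅
Collecting zeros: affine points = {(3, 2), (3, 10), (5, 3), (5, 9), (6, 4), (6, 8), (7, 3), (7, 9), (9, 2), (9, 10)}.
Total count |C(F_11)_aff| = 10.


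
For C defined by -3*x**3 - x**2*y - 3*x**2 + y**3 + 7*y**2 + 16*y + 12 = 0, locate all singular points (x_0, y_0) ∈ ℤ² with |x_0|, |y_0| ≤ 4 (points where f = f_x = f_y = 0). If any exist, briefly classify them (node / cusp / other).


Singular points: {(0, -2)}; classification: node.

Compute partial derivatives:
  f_x = -9*x**2 - 2*x*y - 6*x.
  f_y = -x**2 + 3*y**2 + 14*y + 16.
Scan x_0 ∈ {−4, ..., 4}. For each x_0, f_y(x_0, y) is a polynomial in y; find its integer roots y ∈ {−4, ..., 4}, then test f_x and f at those candidates.
  x = -4: f_y(-4, y) = 3*y**2 + 14*y; vanishes at y ∈ {0}. (-4, 0): f_x = -120 ≠ 0.
  x = -3: f_y(-3, y) = 3*y**2 + 14*y + 7; no integer root y with |y| ≤ 4.
  x = -2: f_y(-2, y) = 3*y**2 + 14*y + 12; no integer root y with |y| ≤ 4.
  x = -1: f_y(-1, y) = 3*y**2 + 14*y + 15; vanishes at y ∈ {-3}. (-1, -3): f_x = -9 ≠ 0.
  x = 0: f_y(0, y) = 3*y**2 + 14*y + 16; vanishes at y ∈ {-2}. (0, -2): f_x = 0, f = 0 — SINGULAR.
  x = 1: f_y(1, y) = 3*y**2 + 14*y + 15; vanishes at y ∈ {-3}. (1, -3): f_x = -9 ≠ 0.
  x = 2: f_y(2, y) = 3*y**2 + 14*y + 12; no integer root y with |y| ≤ 4.
  x = 3: f_y(3, y) = 3*y**2 + 14*y + 7; no integer root y with |y| ≤ 4.
  x = 4: f_y(4, y) = 3*y**2 + 14*y; vanishes at y ∈ {0}. (4, 0): f_x = -168 ≠ 0.
Only singular point on the grid: (0, -2).
Classify: substitute x = 0 + u, y = -2 + v and expand: f = -3*u**3 - u**2*v - u**2 + v**3 + v**2.
No constant or linear terms (consistent with a singular point). Quadratic part: -u**2 + v**2. Cubic part: -3*u**3 - u**2*v + v**3.
The quadratic part v**2 - u**2 = (v − u)(v + u) splits into two distinct linear factors, so there are two distinct tangent lines y − -2 = ±(x − 0) — this is a node (ordinary double point).
Classification: node.


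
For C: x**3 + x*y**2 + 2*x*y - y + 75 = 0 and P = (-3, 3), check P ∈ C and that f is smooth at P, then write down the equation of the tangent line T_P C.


Tangent line at P: 42*x - 25*y + 201 = 0.

Step 1: f(-3, 3) = 0, so P lies on C.
Step 2: partial derivatives
  f_x(x, y) = 3*x**2 + y**2 + 2*y, f_y(x, y) = 2*x*y + 2*x - 1.
  f_x(P) = 42, f_y(P) = -25 (gradient nonzero, so P is smooth).
Step 3: tangent line at P: 42·(x − -3) + -25·(y − 3) = 0.
Expanding: 42*x - 25*y + 201 = 0.


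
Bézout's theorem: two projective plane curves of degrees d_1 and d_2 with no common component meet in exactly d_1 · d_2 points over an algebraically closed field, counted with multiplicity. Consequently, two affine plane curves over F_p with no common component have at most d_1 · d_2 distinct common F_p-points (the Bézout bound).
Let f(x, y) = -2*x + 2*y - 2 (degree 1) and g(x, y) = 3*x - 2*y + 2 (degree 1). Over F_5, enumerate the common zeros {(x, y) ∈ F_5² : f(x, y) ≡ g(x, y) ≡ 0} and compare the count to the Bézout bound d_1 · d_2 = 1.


Common zeros: {(0, 1)}; count = 1; Bézout bound = 1.

deg(f) = 1, deg(g) = 1, so Bézout bound = 1.
Scan x ∈ F_5. For each x, list the y ∈ F_5 with f(x, y) ≡ 0 and those with g(x, y) ≡ 0 (mod 5); the common zeros in that column are the intersection.
  x = 0: f ≡ 0 at y ∈ {1}; g ≡ 0 at y ∈ {1}; common: {1}.
  x = 1: f ≡ 0 at y ∈ {2}; g ≡ 0 at y ∈ {0}; common: ∅.
  x = 2: f ≡ 0 at y ∈ {3}; g ≡ 0 at y ∈ {4}; common: ∅.
  x = 3: f ≡ 0 at y ∈ {4}; g ≡ 0 at y ∈ {3}; common: ∅.
  x = 4: f ≡ 0 at y ∈ {0}; g ≡ 0 at y ∈ {2}; common: ∅.
Collecting: common zeros = {(0, 1)}, so the count is 1.
Comparison with the Bézout bound: 1 ≤ 1 = deg(f)·deg(g), as expected for curves with no common component (the bound is attained).


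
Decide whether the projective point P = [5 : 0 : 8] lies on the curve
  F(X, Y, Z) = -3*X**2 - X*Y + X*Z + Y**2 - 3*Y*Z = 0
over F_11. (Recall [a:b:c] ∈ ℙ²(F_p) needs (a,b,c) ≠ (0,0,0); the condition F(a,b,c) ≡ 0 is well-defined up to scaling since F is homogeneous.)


F(5,0,8) ≡ 9 (mod 11); P is NOT on the curve.

Evaluate F(5, 0, 8) term-by-term (mod 11).
  -3*X**2 ↦ -3·25·1·1 = -75
  -X*Y ↦ -1·5·0·1 = 0
  X*Z ↦ 1·5·1·8 = 40
  Y**2 ↦ 1·1·0·1 = 0
  -3*Y*Z ↦ -3·1·0·8 = 0
Sum: F(5, 0, 8) = (-75) + (0) + (40) + (0) + (0) = -35.
Reducing mod 11: -35 ≡ 9 (mod 11).
Since F(a, b, c) ≡ 9 ≠ 0 (mod 11), P does NOT lie on the curve.


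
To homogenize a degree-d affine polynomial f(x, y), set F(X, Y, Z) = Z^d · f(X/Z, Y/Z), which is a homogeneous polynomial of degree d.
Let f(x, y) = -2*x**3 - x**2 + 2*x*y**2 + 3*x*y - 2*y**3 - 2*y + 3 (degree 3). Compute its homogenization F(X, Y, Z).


F(X, Y, Z) = -2*X**3 - X**2*Z + 2*X*Y**2 + 3*X*Y*Z - 2*Y**3 - 2*Y*Z**2 + 3*Z**3

deg(f) = 3.
Substitute x = X/Z, y = Y/Z into f, then multiply by Z^3.
  monomial -2·x^3·y^0 ↦ -2·X^3·Y^0·Z^0.
  monomial -1·x^2·y^0 ↦ -1·X^2·Y^0·Z^1.
  monomial 2·x^1·y^2 ↦ 2·X^1·Y^2·Z^0.
  monomial 3·x^1·y^1 ↦ 3·X^1·Y^1·Z^1.
  monomial -2·x^0·y^3 ↦ -2·X^0·Y^3·Z^0.
  monomial -2·x^0·y^1 ↦ -2·X^0·Y^1·Z^2.
  monomial 3·x^0·y^0 ↦ 3·X^0·Y^0·Z^3.
Collecting: F(X, Y, Z) = -2*X**3 - X**2*Z + 2*X*Y**2 + 3*X*Y*Z - 2*Y**3 - 2*Y*Z**2 + 3*Z**3.


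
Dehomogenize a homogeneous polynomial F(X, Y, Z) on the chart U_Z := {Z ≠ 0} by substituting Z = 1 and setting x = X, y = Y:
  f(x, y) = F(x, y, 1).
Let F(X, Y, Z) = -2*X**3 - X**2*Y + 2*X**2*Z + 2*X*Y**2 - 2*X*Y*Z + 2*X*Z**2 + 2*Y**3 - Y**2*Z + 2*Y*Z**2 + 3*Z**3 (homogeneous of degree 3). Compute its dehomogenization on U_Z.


f(x, y) = -2*x**3 - x**2*y + 2*x**2 + 2*x*y**2 - 2*x*y + 2*x + 2*y**3 - y**2 + 2*y + 3

On U_Z we set Z = 1. Each monomial c·X^i·Y^j·Z^k in F becomes c·x^i·y^j·1^k = c·x^i·y^j.
Substituting Z = 1: F(X, Y, 1) = -2*x**3 - x**2*y + 2*x**2 + 2*x*y**2 - 2*x*y + 2*x + 2*y**3 - y**2 + 2*y + 3.
Note: deg(f) ≤ deg(F) = 3; strict inequality happens when F is divisible by Z (lost terms).


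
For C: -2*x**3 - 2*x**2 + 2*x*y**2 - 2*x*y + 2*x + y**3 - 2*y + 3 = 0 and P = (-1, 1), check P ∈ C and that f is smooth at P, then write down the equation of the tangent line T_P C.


Tangent line at P: 1 - y = 0.

Step 1: f(-1, 1) = 0, so P lies on C.
Step 2: partial derivatives
  f_x(x, y) = -6*x**2 - 4*x + 2*y**2 - 2*y + 2, f_y(x, y) = 4*x*y - 2*x + 3*y**2 - 2.
  f_x(P) = 0, f_y(P) = -1 (gradient nonzero, so P is smooth).
Step 3: tangent line at P: 0·(x − -1) + -1·(y − 1) = 0.
Expanding: 1 - y = 0.


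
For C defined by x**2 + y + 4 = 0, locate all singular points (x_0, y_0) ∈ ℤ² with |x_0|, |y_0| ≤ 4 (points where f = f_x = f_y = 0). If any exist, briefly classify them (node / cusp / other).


No singular points in the scanned grid; C is smooth there.

Compute partial derivatives:
  f_x = 2*x.
  f_y = 1.
f_y = 1 is a nonzero constant, so f_y never vanishes: no point (x, y) can satisfy f = f_x = f_y = 0. In particular no (x, y) ∈ {−4, ..., 4}² is singular; the curve is smooth.


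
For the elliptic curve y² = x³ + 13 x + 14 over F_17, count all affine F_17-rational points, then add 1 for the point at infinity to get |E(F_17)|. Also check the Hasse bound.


Affine points = {(5, 0), (6, 6), (6, 11), (8, 1), (8, 16), (11, 3), (11, 14), (13, 0), (14, 4), (14, 13), (16, 0)}; affine count = 11; |E(F_17)| = 12.

Discriminant check: Δ ∝ 4a³ + 27b² = 4·13³ + 27·14² = 4·2197 + 27·196 ≡ 4 (mod 17). Nonzero ⇒ E is nonsingular.
For each x ∈ F_17, compute rhs = x³ + 13·x + 14 mod 17, then count y ∈ F_17 with y² ≡ rhs.
  x = 0: rhs = 14, matching y values: none (0 points).
  x = 1: rhs = 11, matching y values: none (0 points).
  x = 2: rhs = 14, matching y values: none (0 points).
  x = 3: rhs = 12, matching y values: none (0 points).
  x = 4: rhs = 11, matching y values: none (0 points).
  x = 5: rhs = 0, matching y values: 0 (1 points).
  x = 6: rhs = 2, matching y values: 6, 11 (2 points).
  x = 7: rhs = 6, matching y values: none (0 points).
  x = 8: rhs = 1, matching y values: 1, 16 (2 points).
  x = 9: rhs = 10, matching y values: none (0 points).
  x = 10: rhs = 5, matching y values: none (0 points).
  x = 11: rhs = 9, matching y values: 3, 14 (2 points).
  x = 12: rhs = 11, matching y values: none (0 points).
  x = 13: rhs = 0, matching y values: 0 (1 points).
  x = 14: rhs = 16, matching y values: 4, 13 (2 points).
  x = 15: rhs = 14, matching y values: none (0 points).
  x = 16: rhs = 0, matching y values: 0 (1 points).
Total affine count: 11.
Full point count |E(F_17)| = 11 + 1 = 12.
Hasse bound: |12 − (17+1)| = |-6| = 6 ≤ 2√17 ≈ 8.2462 ✓.


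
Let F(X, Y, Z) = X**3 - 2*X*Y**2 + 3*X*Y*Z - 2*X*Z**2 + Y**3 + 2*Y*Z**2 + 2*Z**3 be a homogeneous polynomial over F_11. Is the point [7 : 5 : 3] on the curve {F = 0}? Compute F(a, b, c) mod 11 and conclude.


F(7,5,3) ≡ 0 (mod 11); P is on the curve.

Evaluate F(7, 5, 3) term-by-term (mod 11).
  X**3 ↦ 1·343·1·1 = 343
  -2*X*Y**2 ↦ -2·7·25·1 = -350
  3*X*Y*Z ↦ 3·7·5·3 = 315
  -2*X*Z**2 ↦ -2·7·1·9 = -126
  Y**3 ↦ 1·1·125·1 = 125
  2*Y*Z**2 ↦ 2·1·5·9 = 90
  2*Z**3 ↦ 2·1·1·27 = 54
Sum: F(7, 5, 3) = (343) + (-350) + (315) + (-126) + (125) + (90) + (54) = 451.
Reducing mod 11: 451 ≡ 0 (mod 11).
Since F(a, b, c) ≡ 0 (mod 11), P lies on the curve.


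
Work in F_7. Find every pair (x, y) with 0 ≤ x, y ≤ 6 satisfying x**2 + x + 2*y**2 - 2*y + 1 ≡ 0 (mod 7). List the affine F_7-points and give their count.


Affine F_7-points: {(1, 2), (1, 6), (2, 0), (2, 1), (4, 0), (4, 1), (5, 2), (5, 6)}; count = 8.

For each of the 49 pairs (x, y) ∈ F_7², evaluate f(x, y) mod 7. Record the zeros.
  x = 0: [0↦1, 1↦1, 2↦5, 3↦6, 4↦4, 5↦6, 6↦5]  zeros at y ∈ ∅
  x = 1: [0↦3, 1↦3, 2↦0, 3↦1, 4↦6, 5↦1, 6↦0]  zeros at y ∈ {2, 6}
  x = 2: [0↦0, 1↦0, 2↦4, 3↦5, 4↦3, 5↦5, 6↦4]  zeros at y ∈ {0, 1}
  x = 3: [0↦6, 1↦6, 2↦3, 3↦4, 4↦2, 5↦4, 6↦3]  zeros at y ∈ ∅
  x = 4: [0↦0, 1↦0, 2↦4, 3↦5, 4↦3, 5↦5, 6↦4]  zeros at y ∈ {0, 1}
  x = 5: [0↦3, 1↦3, 2↦0, 3↦1, 4↦6, 5↦1, 6↦0]  zeros at y ∈ {2, 6}
  x = 6: [0↦1, 1↦1, 2↦5, 3↦6, 4↦4, 5↦6, 6↦5]  zeros at y ∈ ∅
Collecting zeros: affine points = {(1, 2), (1, 6), (2, 0), (2, 1), (4, 0), (4, 1), (5, 2), (5, 6)}.
Total count |C(F_7)_aff| = 8.


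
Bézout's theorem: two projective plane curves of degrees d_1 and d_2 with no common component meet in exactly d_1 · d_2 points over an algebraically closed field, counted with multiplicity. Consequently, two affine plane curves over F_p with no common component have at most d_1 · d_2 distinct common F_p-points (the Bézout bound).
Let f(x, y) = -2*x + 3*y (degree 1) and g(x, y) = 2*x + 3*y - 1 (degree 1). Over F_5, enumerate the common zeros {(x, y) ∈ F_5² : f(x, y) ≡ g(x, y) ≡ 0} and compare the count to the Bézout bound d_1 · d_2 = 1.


Common zeros: {(4, 1)}; count = 1; Bézout bound = 1.

deg(f) = 1, deg(g) = 1, so Bézout bound = 1.
Scan x ∈ F_5. For each x, list the y ∈ F_5 with f(x, y) ≡ 0 and those with g(x, y) ≡ 0 (mod 5); the common zeros in that column are the intersection.
  x = 0: f ≡ 0 at y ∈ {0}; g ≡ 0 at y ∈ {2}; common: ∅.
  x = 1: f ≡ 0 at y ∈ {4}; g ≡ 0 at y ∈ {3}; common: ∅.
  x = 2: f ≡ 0 at y ∈ {3}; g ≡ 0 at y ∈ {4}; common: ∅.
  x = 3: f ≡ 0 at y ∈ {2}; g ≡ 0 at y ∈ {0}; common: ∅.
  x = 4: f ≡ 0 at y ∈ {1}; g ≡ 0 at y ∈ {1}; common: {1}.
Collecting: common zeros = {(4, 1)}, so the count is 1.
Comparison with the Bézout bound: 1 ≤ 1 = deg(f)·deg(g), as expected for curves with no common component (the bound is attained).


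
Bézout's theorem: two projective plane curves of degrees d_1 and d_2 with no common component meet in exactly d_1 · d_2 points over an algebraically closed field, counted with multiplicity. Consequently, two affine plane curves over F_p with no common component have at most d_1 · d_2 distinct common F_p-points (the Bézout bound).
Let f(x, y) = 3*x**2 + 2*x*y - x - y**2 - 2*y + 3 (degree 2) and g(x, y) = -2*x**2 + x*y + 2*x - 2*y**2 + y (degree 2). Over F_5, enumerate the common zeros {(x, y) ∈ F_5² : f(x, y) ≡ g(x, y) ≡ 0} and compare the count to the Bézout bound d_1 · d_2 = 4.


Common zeros: {(1, 0), (3, 1)}; count = 2; Bézout bound = 4.

deg(f) = 2, deg(g) = 2, so Bézout bound = 4.
Scan x ∈ F_5. For each x, list the y ∈ F_5 with f(x, y) ≡ 0 and those with g(x, y) ≡ 0 (mod 5); the common zeros in that column are the intersection.
  x = 0: f ≡ 0 at y ∈ {1, 2}; g ≡ 0 at y ∈ {0, 3}; common: ∅.
  x = 1: f ≡ 0 at y ∈ {0}; g ≡ 0 at y ∈ {0, 1}; common: {0}.
  x = 2: f ≡ 0 at y ∈ {3, 4}; g ≡ 0 at y ∈ ∅; common: ∅.
  x = 3: f ≡ 0 at y ∈ {1, 3}; g ≡ 0 at y ∈ {1}; common: {1}.
  x = 4: f ≡ 0 at y ∈ {2, 4}; g ≡ 0 at y ∈ ∅; common: ∅.
Collecting: common zeros = {(1, 0), (3, 1)}, so the count is 2.
Comparison with the Bézout bound: 2 ≤ 4 = deg(f)·deg(g), as expected for curves with no common component (the affine F_5-count falls short of the bound because intersections may lie at infinity, over extension fields, or carry multiplicity).
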